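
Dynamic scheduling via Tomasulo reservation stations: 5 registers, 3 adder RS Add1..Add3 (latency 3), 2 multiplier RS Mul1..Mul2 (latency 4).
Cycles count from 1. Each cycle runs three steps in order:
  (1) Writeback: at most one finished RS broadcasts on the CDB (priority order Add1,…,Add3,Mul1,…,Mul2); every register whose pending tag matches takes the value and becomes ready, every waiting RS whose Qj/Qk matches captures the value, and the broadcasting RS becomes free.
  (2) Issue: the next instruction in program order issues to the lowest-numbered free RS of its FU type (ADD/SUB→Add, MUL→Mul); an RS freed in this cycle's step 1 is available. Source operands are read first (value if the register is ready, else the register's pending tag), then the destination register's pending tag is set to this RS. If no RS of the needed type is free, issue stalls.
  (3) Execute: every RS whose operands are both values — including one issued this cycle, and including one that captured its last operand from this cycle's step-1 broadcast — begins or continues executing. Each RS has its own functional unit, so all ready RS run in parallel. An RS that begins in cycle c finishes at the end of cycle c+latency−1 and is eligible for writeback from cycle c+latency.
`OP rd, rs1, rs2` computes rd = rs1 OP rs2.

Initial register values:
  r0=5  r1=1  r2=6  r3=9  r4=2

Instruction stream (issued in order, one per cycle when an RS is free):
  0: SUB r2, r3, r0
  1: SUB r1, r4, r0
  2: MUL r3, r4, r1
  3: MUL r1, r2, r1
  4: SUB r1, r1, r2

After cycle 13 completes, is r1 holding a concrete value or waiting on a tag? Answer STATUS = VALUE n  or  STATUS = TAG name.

  c1: issue SUB r2<-Add1  regs: r0:5,r1:1,r2:Add1,r3:9,r4:2
  c2: issue SUB r1<-Add2  regs: r0:5,r1:Add2,r2:Add1,r3:9,r4:2
  c3: issue MUL r3<-Mul1  regs: r0:5,r1:Add2,r2:Add1,r3:Mul1,r4:2
  c4: CDB Add1=4; issue MUL r1<-Mul2  regs: r0:5,r1:Mul2,r2:4,r3:Mul1,r4:2
  c5: CDB Add2=-3; issue SUB r1<-Add1  regs: r0:5,r1:Add1,r2:4,r3:Mul1,r4:2
  c6: -  regs: r0:5,r1:Add1,r2:4,r3:Mul1,r4:2
  c7: -  regs: r0:5,r1:Add1,r2:4,r3:Mul1,r4:2
  c8: -  regs: r0:5,r1:Add1,r2:4,r3:Mul1,r4:2
  c9: CDB Mul1=-6  regs: r0:5,r1:Add1,r2:4,r3:-6,r4:2
  c10: CDB Mul2=-12  regs: r0:5,r1:Add1,r2:4,r3:-6,r4:2
  c11: -  regs: r0:5,r1:Add1,r2:4,r3:-6,r4:2
  c12: -  regs: r0:5,r1:Add1,r2:4,r3:-6,r4:2
  c13: CDB Add1=-16  regs: r0:5,r1:-16,r2:4,r3:-6,r4:2

STATUS = VALUE -16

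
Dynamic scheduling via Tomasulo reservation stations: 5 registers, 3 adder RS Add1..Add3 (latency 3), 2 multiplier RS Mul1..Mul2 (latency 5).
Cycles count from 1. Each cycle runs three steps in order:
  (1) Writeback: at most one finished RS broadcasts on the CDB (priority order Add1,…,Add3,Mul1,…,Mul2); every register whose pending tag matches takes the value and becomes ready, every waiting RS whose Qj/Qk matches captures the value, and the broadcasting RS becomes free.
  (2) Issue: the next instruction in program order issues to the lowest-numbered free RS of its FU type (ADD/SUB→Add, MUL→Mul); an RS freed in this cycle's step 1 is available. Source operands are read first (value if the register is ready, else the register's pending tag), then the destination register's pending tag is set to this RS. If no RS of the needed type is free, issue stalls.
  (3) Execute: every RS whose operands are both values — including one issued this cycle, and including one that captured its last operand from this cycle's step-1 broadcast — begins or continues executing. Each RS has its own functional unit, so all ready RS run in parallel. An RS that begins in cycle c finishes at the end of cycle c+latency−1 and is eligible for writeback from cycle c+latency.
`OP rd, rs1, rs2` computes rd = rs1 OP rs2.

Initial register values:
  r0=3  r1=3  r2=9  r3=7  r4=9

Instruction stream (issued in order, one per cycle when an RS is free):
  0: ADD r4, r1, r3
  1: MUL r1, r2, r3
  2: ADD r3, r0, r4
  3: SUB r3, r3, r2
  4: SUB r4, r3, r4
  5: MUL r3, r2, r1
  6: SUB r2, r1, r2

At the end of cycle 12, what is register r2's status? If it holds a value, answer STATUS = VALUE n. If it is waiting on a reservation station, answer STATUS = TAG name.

cycle 1: issue ADD r4<-Add1 // r0:3,r1:3,r2:9,r3:7,r4:Add1
cycle 2: issue MUL r1<-Mul1 // r0:3,r1:Mul1,r2:9,r3:7,r4:Add1
cycle 3: issue ADD r3<-Add2 // r0:3,r1:Mul1,r2:9,r3:Add2,r4:Add1
cycle 4: CDB Add1=10; issue SUB r3<-Add1 // r0:3,r1:Mul1,r2:9,r3:Add1,r4:10
cycle 5: issue SUB r4<-Add3 // r0:3,r1:Mul1,r2:9,r3:Add1,r4:Add3
cycle 6: issue MUL r3<-Mul2 // r0:3,r1:Mul1,r2:9,r3:Mul2,r4:Add3
cycle 7: CDB Add2=13; issue SUB r2<-Add2 // r0:3,r1:Mul1,r2:Add2,r3:Mul2,r4:Add3
cycle 8: CDB Mul1=63 // r0:3,r1:63,r2:Add2,r3:Mul2,r4:Add3
cycle 9: - // r0:3,r1:63,r2:Add2,r3:Mul2,r4:Add3
cycle 10: CDB Add1=4 // r0:3,r1:63,r2:Add2,r3:Mul2,r4:Add3
cycle 11: CDB Add2=54 // r0:3,r1:63,r2:54,r3:Mul2,r4:Add3
cycle 12: - // r0:3,r1:63,r2:54,r3:Mul2,r4:Add3

STATUS = VALUE 54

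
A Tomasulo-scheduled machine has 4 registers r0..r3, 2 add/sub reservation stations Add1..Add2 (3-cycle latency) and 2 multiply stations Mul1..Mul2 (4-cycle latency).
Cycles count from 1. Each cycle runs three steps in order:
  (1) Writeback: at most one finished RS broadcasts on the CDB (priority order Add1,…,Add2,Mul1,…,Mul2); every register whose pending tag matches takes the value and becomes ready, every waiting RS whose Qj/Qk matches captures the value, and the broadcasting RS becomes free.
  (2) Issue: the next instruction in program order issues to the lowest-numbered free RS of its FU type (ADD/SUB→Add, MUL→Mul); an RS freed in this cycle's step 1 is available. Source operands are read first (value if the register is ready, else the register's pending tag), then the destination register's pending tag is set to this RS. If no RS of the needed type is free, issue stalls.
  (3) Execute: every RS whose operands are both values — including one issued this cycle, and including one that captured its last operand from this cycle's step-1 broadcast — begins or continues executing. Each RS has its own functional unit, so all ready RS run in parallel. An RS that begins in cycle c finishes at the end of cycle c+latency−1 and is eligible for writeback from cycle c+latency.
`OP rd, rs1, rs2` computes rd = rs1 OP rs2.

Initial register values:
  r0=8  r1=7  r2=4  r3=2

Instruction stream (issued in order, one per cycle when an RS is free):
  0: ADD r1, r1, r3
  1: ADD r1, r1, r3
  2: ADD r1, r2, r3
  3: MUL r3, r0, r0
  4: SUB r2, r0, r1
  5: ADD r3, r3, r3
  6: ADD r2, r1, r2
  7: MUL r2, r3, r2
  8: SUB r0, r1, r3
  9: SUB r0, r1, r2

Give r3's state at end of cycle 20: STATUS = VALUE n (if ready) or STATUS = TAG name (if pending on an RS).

STATUS = VALUE 128

cycle 1: issue ADD r1<-Add1 // r0:8,r1:Add1,r2:4,r3:2
cycle 2: issue ADD r1<-Add2 // r0:8,r1:Add2,r2:4,r3:2
cycle 3: stall // r0:8,r1:Add2,r2:4,r3:2
cycle 4: CDB Add1=9; issue ADD r1<-Add1 // r0:8,r1:Add1,r2:4,r3:2
cycle 5: issue MUL r3<-Mul1 // r0:8,r1:Add1,r2:4,r3:Mul1
cycle 6: stall // r0:8,r1:Add1,r2:4,r3:Mul1
cycle 7: CDB Add1=6; issue SUB r2<-Add1 // r0:8,r1:6,r2:Add1,r3:Mul1
cycle 8: CDB Add2=11; issue ADD r3<-Add2 // r0:8,r1:6,r2:Add1,r3:Add2
cycle 9: CDB Mul1=64; stall // r0:8,r1:6,r2:Add1,r3:Add2
cycle 10: CDB Add1=2; issue ADD r2<-Add1 // r0:8,r1:6,r2:Add1,r3:Add2
cycle 11: issue MUL r2<-Mul1 // r0:8,r1:6,r2:Mul1,r3:Add2
cycle 12: CDB Add2=128; issue SUB r0<-Add2 // r0:Add2,r1:6,r2:Mul1,r3:128
cycle 13: CDB Add1=8; issue SUB r0<-Add1 // r0:Add1,r1:6,r2:Mul1,r3:128
cycle 14: - // r0:Add1,r1:6,r2:Mul1,r3:128
cycle 15: CDB Add2=-122 // r0:Add1,r1:6,r2:Mul1,r3:128
cycle 16: - // r0:Add1,r1:6,r2:Mul1,r3:128
cycle 17: CDB Mul1=1024 // r0:Add1,r1:6,r2:1024,r3:128
cycle 18: - // r0:Add1,r1:6,r2:1024,r3:128
cycle 19: - // r0:Add1,r1:6,r2:1024,r3:128
cycle 20: CDB Add1=-1018 // r0:-1018,r1:6,r2:1024,r3:128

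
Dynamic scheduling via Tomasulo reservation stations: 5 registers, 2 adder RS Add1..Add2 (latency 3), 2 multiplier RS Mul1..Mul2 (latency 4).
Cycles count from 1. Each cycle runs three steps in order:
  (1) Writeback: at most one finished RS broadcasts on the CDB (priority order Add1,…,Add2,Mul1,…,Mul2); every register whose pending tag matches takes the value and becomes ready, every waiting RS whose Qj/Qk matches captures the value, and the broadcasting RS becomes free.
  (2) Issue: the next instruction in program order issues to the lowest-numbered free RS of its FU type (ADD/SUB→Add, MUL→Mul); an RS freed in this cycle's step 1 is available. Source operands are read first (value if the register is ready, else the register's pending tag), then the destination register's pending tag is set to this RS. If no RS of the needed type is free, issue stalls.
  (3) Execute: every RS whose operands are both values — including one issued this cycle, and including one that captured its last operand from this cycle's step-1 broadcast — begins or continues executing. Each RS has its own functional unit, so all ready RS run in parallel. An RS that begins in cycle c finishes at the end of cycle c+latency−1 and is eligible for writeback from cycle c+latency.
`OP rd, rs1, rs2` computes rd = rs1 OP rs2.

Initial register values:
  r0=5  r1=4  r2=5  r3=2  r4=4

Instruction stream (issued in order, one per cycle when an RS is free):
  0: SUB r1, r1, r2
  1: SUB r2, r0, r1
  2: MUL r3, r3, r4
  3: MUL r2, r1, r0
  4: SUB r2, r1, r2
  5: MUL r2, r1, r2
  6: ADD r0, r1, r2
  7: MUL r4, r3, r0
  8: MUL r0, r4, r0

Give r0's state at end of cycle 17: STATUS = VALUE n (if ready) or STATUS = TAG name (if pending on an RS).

STATUS = TAG Mul1

  c1: issue SUB r1<-Add1  regs: r0:5,r1:Add1,r2:5,r3:2,r4:4
  c2: issue SUB r2<-Add2  regs: r0:5,r1:Add1,r2:Add2,r3:2,r4:4
  c3: issue MUL r3<-Mul1  regs: r0:5,r1:Add1,r2:Add2,r3:Mul1,r4:4
  c4: CDB Add1=-1; issue MUL r2<-Mul2  regs: r0:5,r1:-1,r2:Mul2,r3:Mul1,r4:4
  c5: issue SUB r2<-Add1  regs: r0:5,r1:-1,r2:Add1,r3:Mul1,r4:4
  c6: stall  regs: r0:5,r1:-1,r2:Add1,r3:Mul1,r4:4
  c7: CDB Add2=6; stall  regs: r0:5,r1:-1,r2:Add1,r3:Mul1,r4:4
  c8: CDB Mul1=8; issue MUL r2<-Mul1  regs: r0:5,r1:-1,r2:Mul1,r3:8,r4:4
  c9: CDB Mul2=-5; issue ADD r0<-Add2  regs: r0:Add2,r1:-1,r2:Mul1,r3:8,r4:4
  c10: issue MUL r4<-Mul2  regs: r0:Add2,r1:-1,r2:Mul1,r3:8,r4:Mul2
  c11: stall  regs: r0:Add2,r1:-1,r2:Mul1,r3:8,r4:Mul2
  c12: CDB Add1=4; stall  regs: r0:Add2,r1:-1,r2:Mul1,r3:8,r4:Mul2
  c13: stall  regs: r0:Add2,r1:-1,r2:Mul1,r3:8,r4:Mul2
  c14: stall  regs: r0:Add2,r1:-1,r2:Mul1,r3:8,r4:Mul2
  c15: stall  regs: r0:Add2,r1:-1,r2:Mul1,r3:8,r4:Mul2
  c16: CDB Mul1=-4; issue MUL r0<-Mul1  regs: r0:Mul1,r1:-1,r2:-4,r3:8,r4:Mul2
  c17: -  regs: r0:Mul1,r1:-1,r2:-4,r3:8,r4:Mul2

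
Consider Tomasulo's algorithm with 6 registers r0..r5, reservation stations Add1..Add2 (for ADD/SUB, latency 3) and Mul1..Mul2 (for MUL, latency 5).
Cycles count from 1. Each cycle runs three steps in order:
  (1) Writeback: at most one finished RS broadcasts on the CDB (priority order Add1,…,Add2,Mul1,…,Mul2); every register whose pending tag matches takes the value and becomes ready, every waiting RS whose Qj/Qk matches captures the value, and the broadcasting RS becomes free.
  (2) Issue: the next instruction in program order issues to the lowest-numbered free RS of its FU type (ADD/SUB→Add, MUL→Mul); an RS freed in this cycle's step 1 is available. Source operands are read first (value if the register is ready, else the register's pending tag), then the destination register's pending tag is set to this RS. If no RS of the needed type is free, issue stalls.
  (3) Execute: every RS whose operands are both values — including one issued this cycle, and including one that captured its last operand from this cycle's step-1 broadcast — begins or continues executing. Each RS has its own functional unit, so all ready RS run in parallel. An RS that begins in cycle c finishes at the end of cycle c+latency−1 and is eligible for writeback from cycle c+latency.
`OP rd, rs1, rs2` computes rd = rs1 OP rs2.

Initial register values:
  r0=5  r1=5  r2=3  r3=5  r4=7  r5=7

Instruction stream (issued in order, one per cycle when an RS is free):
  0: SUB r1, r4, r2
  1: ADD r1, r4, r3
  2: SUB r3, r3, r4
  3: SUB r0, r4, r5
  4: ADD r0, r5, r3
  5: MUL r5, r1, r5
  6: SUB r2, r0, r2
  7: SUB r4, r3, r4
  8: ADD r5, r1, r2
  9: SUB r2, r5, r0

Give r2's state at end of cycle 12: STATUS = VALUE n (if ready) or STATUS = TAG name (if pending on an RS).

cycle 1: issue SUB r1<-Add1 // r0:5,r1:Add1,r2:3,r3:5,r4:7,r5:7
cycle 2: issue ADD r1<-Add2 // r0:5,r1:Add2,r2:3,r3:5,r4:7,r5:7
cycle 3: stall // r0:5,r1:Add2,r2:3,r3:5,r4:7,r5:7
cycle 4: CDB Add1=4; issue SUB r3<-Add1 // r0:5,r1:Add2,r2:3,r3:Add1,r4:7,r5:7
cycle 5: CDB Add2=12; issue SUB r0<-Add2 // r0:Add2,r1:12,r2:3,r3:Add1,r4:7,r5:7
cycle 6: stall // r0:Add2,r1:12,r2:3,r3:Add1,r4:7,r5:7
cycle 7: CDB Add1=-2; issue ADD r0<-Add1 // r0:Add1,r1:12,r2:3,r3:-2,r4:7,r5:7
cycle 8: CDB Add2=0; issue MUL r5<-Mul1 // r0:Add1,r1:12,r2:3,r3:-2,r4:7,r5:Mul1
cycle 9: issue SUB r2<-Add2 // r0:Add1,r1:12,r2:Add2,r3:-2,r4:7,r5:Mul1
cycle 10: CDB Add1=5; issue SUB r4<-Add1 // r0:5,r1:12,r2:Add2,r3:-2,r4:Add1,r5:Mul1
cycle 11: stall // r0:5,r1:12,r2:Add2,r3:-2,r4:Add1,r5:Mul1
cycle 12: stall // r0:5,r1:12,r2:Add2,r3:-2,r4:Add1,r5:Mul1

STATUS = TAG Add2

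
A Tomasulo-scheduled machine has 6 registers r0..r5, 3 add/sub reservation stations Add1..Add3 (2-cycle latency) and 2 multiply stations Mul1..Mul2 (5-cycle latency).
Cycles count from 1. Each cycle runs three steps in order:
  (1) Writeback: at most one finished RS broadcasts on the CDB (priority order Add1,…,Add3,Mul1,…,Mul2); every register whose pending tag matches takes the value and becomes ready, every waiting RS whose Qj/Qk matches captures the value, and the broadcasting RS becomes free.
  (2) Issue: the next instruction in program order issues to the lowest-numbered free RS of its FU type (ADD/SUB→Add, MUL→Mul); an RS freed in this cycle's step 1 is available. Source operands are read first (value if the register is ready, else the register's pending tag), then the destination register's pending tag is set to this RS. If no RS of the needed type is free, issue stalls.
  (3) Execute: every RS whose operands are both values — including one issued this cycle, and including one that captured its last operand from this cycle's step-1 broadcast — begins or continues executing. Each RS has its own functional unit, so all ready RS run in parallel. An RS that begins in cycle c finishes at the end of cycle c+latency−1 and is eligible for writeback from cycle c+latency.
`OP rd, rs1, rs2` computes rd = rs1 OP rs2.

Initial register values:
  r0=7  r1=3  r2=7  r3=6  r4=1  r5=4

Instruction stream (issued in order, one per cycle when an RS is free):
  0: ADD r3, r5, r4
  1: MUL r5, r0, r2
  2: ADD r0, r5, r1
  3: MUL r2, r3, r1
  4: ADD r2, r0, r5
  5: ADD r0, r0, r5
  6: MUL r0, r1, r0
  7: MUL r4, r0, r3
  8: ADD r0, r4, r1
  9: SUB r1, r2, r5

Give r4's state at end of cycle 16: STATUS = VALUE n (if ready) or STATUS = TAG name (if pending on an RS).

  c1: issue ADD r3<-Add1  regs: r0:7,r1:3,r2:7,r3:Add1,r4:1,r5:4
  c2: issue MUL r5<-Mul1  regs: r0:7,r1:3,r2:7,r3:Add1,r4:1,r5:Mul1
  c3: CDB Add1=5; issue ADD r0<-Add1  regs: r0:Add1,r1:3,r2:7,r3:5,r4:1,r5:Mul1
  c4: issue MUL r2<-Mul2  regs: r0:Add1,r1:3,r2:Mul2,r3:5,r4:1,r5:Mul1
  c5: issue ADD r2<-Add2  regs: r0:Add1,r1:3,r2:Add2,r3:5,r4:1,r5:Mul1
  c6: issue ADD r0<-Add3  regs: r0:Add3,r1:3,r2:Add2,r3:5,r4:1,r5:Mul1
  c7: CDB Mul1=49; issue MUL r0<-Mul1  regs: r0:Mul1,r1:3,r2:Add2,r3:5,r4:1,r5:49
  c8: stall  regs: r0:Mul1,r1:3,r2:Add2,r3:5,r4:1,r5:49
  c9: CDB Add1=52; stall  regs: r0:Mul1,r1:3,r2:Add2,r3:5,r4:1,r5:49
  c10: CDB Mul2=15; issue MUL r4<-Mul2  regs: r0:Mul1,r1:3,r2:Add2,r3:5,r4:Mul2,r5:49
  c11: CDB Add2=101; issue ADD r0<-Add1  regs: r0:Add1,r1:3,r2:101,r3:5,r4:Mul2,r5:49
  c12: CDB Add3=101; issue SUB r1<-Add2  regs: r0:Add1,r1:Add2,r2:101,r3:5,r4:Mul2,r5:49
  c13: -  regs: r0:Add1,r1:Add2,r2:101,r3:5,r4:Mul2,r5:49
  c14: CDB Add2=52  regs: r0:Add1,r1:52,r2:101,r3:5,r4:Mul2,r5:49
  c15: -  regs: r0:Add1,r1:52,r2:101,r3:5,r4:Mul2,r5:49
  c16: -  regs: r0:Add1,r1:52,r2:101,r3:5,r4:Mul2,r5:49

STATUS = TAG Mul2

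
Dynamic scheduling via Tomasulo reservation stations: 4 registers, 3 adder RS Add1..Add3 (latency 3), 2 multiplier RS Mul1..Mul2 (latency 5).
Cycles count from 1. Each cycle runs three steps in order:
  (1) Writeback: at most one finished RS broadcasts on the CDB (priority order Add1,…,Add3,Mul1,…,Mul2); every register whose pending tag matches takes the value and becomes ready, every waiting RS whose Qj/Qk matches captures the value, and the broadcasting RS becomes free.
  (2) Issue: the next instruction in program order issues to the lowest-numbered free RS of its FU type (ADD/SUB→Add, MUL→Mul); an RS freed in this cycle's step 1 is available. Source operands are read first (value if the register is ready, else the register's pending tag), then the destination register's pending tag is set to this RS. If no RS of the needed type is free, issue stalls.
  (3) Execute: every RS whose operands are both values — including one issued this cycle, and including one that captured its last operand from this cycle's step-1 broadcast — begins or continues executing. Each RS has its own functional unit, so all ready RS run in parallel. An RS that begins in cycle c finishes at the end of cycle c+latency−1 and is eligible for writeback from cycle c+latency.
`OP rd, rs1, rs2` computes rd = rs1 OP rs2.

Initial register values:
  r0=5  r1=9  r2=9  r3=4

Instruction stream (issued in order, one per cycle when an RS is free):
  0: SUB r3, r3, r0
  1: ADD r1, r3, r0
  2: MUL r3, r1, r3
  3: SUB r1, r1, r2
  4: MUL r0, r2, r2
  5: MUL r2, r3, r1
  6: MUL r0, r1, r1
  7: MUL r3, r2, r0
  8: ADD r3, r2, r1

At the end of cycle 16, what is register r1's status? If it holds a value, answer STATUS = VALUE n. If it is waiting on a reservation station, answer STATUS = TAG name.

STATUS = VALUE -5

c1: issue SUB r3<-Add1 | r0:5,r1:9,r2:9,r3:Add1
c2: issue ADD r1<-Add2 | r0:5,r1:Add2,r2:9,r3:Add1
c3: issue MUL r3<-Mul1 | r0:5,r1:Add2,r2:9,r3:Mul1
c4: CDB Add1=-1; issue SUB r1<-Add1 | r0:5,r1:Add1,r2:9,r3:Mul1
c5: issue MUL r0<-Mul2 | r0:Mul2,r1:Add1,r2:9,r3:Mul1
c6: stall | r0:Mul2,r1:Add1,r2:9,r3:Mul1
c7: CDB Add2=4; stall | r0:Mul2,r1:Add1,r2:9,r3:Mul1
c8: stall | r0:Mul2,r1:Add1,r2:9,r3:Mul1
c9: stall | r0:Mul2,r1:Add1,r2:9,r3:Mul1
c10: CDB Add1=-5; stall | r0:Mul2,r1:-5,r2:9,r3:Mul1
c11: CDB Mul2=81; issue MUL r2<-Mul2 | r0:81,r1:-5,r2:Mul2,r3:Mul1
c12: CDB Mul1=-4; issue MUL r0<-Mul1 | r0:Mul1,r1:-5,r2:Mul2,r3:-4
c13: stall | r0:Mul1,r1:-5,r2:Mul2,r3:-4
c14: stall | r0:Mul1,r1:-5,r2:Mul2,r3:-4
c15: stall | r0:Mul1,r1:-5,r2:Mul2,r3:-4
c16: stall | r0:Mul1,r1:-5,r2:Mul2,r3:-4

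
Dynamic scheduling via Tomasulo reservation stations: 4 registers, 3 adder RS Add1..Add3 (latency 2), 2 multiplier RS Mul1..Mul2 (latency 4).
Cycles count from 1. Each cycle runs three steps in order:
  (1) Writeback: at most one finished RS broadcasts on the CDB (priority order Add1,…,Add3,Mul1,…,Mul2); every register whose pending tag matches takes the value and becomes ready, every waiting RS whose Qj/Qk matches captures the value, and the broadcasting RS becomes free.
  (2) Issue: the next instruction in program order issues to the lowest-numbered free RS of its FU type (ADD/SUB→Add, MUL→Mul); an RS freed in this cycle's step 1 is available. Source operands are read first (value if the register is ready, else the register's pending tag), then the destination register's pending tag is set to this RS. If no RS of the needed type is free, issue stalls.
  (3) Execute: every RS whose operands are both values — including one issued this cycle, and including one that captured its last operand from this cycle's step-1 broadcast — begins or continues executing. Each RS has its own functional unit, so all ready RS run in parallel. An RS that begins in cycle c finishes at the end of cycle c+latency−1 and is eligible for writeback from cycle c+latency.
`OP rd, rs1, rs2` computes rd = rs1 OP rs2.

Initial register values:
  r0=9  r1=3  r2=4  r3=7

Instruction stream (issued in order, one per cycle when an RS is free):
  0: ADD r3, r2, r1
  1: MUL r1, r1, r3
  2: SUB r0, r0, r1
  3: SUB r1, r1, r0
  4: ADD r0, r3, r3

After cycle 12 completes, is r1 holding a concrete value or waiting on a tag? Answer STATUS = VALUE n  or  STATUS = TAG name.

c1: issue ADD r3<-Add1 | r0:9,r1:3,r2:4,r3:Add1
c2: issue MUL r1<-Mul1 | r0:9,r1:Mul1,r2:4,r3:Add1
c3: CDB Add1=7; issue SUB r0<-Add1 | r0:Add1,r1:Mul1,r2:4,r3:7
c4: issue SUB r1<-Add2 | r0:Add1,r1:Add2,r2:4,r3:7
c5: issue ADD r0<-Add3 | r0:Add3,r1:Add2,r2:4,r3:7
c6: - | r0:Add3,r1:Add2,r2:4,r3:7
c7: CDB Add3=14 | r0:14,r1:Add2,r2:4,r3:7
c8: CDB Mul1=21 | r0:14,r1:Add2,r2:4,r3:7
c9: - | r0:14,r1:Add2,r2:4,r3:7
c10: CDB Add1=-12 | r0:14,r1:Add2,r2:4,r3:7
c11: - | r0:14,r1:Add2,r2:4,r3:7
c12: CDB Add2=33 | r0:14,r1:33,r2:4,r3:7

STATUS = VALUE 33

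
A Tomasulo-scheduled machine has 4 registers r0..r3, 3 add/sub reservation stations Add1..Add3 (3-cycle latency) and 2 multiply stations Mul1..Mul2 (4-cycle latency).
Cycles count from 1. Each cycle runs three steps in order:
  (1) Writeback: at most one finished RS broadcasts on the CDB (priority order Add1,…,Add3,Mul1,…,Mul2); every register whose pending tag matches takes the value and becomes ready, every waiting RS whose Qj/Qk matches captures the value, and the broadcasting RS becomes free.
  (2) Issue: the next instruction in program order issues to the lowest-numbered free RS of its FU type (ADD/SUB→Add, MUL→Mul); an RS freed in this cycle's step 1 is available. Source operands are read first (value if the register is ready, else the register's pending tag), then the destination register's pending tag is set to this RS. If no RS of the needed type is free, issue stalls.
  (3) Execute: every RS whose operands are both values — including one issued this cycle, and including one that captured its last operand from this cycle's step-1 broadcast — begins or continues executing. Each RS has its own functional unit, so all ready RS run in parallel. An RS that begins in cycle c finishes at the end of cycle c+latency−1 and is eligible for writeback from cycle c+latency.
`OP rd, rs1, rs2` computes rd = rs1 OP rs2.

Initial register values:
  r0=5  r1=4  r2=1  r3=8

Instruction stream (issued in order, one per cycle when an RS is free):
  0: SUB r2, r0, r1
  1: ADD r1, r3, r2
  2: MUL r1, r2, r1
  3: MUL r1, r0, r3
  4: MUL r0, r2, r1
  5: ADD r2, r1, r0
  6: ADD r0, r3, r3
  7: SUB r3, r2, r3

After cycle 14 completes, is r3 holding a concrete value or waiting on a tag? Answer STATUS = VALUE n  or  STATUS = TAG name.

c1: issue SUB r2<-Add1 | r0:5,r1:4,r2:Add1,r3:8
c2: issue ADD r1<-Add2 | r0:5,r1:Add2,r2:Add1,r3:8
c3: issue MUL r1<-Mul1 | r0:5,r1:Mul1,r2:Add1,r3:8
c4: CDB Add1=1; issue MUL r1<-Mul2 | r0:5,r1:Mul2,r2:1,r3:8
c5: stall | r0:5,r1:Mul2,r2:1,r3:8
c6: stall | r0:5,r1:Mul2,r2:1,r3:8
c7: CDB Add2=9; stall | r0:5,r1:Mul2,r2:1,r3:8
c8: CDB Mul2=40; issue MUL r0<-Mul2 | r0:Mul2,r1:40,r2:1,r3:8
c9: issue ADD r2<-Add1 | r0:Mul2,r1:40,r2:Add1,r3:8
c10: issue ADD r0<-Add2 | r0:Add2,r1:40,r2:Add1,r3:8
c11: CDB Mul1=9; issue SUB r3<-Add3 | r0:Add2,r1:40,r2:Add1,r3:Add3
c12: CDB Mul2=40 | r0:Add2,r1:40,r2:Add1,r3:Add3
c13: CDB Add2=16 | r0:16,r1:40,r2:Add1,r3:Add3
c14: - | r0:16,r1:40,r2:Add1,r3:Add3

STATUS = TAG Add3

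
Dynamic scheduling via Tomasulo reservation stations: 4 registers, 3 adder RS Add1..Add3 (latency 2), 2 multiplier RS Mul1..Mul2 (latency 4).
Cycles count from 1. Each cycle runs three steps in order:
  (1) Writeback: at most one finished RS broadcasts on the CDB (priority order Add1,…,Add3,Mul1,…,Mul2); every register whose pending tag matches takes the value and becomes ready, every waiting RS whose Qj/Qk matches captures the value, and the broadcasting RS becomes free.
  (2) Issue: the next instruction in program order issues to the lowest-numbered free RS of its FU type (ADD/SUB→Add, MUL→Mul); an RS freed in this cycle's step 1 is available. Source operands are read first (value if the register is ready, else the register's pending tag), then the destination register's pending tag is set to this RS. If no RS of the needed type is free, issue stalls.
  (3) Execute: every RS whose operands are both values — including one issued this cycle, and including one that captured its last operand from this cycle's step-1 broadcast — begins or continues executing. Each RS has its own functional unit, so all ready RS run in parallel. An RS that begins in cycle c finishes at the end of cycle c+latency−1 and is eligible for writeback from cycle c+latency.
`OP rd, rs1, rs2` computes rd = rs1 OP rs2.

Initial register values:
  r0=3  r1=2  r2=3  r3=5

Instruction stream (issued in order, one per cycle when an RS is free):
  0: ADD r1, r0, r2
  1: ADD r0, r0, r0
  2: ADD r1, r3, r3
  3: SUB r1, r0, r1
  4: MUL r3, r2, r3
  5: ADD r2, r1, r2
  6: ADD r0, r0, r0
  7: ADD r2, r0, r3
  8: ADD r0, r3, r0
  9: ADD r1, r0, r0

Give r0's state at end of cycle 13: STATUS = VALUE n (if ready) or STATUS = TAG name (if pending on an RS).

cycle 1: issue ADD r1<-Add1 // r0:3,r1:Add1,r2:3,r3:5
cycle 2: issue ADD r0<-Add2 // r0:Add2,r1:Add1,r2:3,r3:5
cycle 3: CDB Add1=6; issue ADD r1<-Add1 // r0:Add2,r1:Add1,r2:3,r3:5
cycle 4: CDB Add2=6; issue SUB r1<-Add2 // r0:6,r1:Add2,r2:3,r3:5
cycle 5: CDB Add1=10; issue MUL r3<-Mul1 // r0:6,r1:Add2,r2:3,r3:Mul1
cycle 6: issue ADD r2<-Add1 // r0:6,r1:Add2,r2:Add1,r3:Mul1
cycle 7: CDB Add2=-4; issue ADD r0<-Add2 // r0:Add2,r1:-4,r2:Add1,r3:Mul1
cycle 8: issue ADD r2<-Add3 // r0:Add2,r1:-4,r2:Add3,r3:Mul1
cycle 9: CDB Add1=-1; issue ADD r0<-Add1 // r0:Add1,r1:-4,r2:Add3,r3:Mul1
cycle 10: CDB Add2=12; issue ADD r1<-Add2 // r0:Add1,r1:Add2,r2:Add3,r3:Mul1
cycle 11: CDB Mul1=15 // r0:Add1,r1:Add2,r2:Add3,r3:15
cycle 12: - // r0:Add1,r1:Add2,r2:Add3,r3:15
cycle 13: CDB Add1=27 // r0:27,r1:Add2,r2:Add3,r3:15

STATUS = VALUE 27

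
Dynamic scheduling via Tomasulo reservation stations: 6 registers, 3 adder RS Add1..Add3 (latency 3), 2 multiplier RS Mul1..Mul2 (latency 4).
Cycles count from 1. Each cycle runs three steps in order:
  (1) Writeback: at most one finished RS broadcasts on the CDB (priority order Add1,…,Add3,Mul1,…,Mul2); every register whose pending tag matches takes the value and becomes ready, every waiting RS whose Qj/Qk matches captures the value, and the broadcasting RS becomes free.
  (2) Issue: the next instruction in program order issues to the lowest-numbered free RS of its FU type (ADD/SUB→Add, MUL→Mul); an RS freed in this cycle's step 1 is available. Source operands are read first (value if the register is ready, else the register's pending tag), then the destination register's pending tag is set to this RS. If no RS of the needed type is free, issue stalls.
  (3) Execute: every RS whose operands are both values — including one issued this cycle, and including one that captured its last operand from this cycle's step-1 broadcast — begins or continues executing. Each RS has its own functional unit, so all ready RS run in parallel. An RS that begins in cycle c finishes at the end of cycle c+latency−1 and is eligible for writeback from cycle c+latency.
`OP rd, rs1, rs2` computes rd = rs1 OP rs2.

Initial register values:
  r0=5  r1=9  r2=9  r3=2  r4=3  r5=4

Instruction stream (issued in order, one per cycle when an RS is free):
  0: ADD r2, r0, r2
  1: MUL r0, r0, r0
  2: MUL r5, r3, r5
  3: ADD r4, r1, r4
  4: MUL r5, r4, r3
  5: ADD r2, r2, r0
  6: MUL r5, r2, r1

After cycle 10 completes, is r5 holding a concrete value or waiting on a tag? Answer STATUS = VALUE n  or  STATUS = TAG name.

  c1: issue ADD r2<-Add1  regs: r0:5,r1:9,r2:Add1,r3:2,r4:3,r5:4
  c2: issue MUL r0<-Mul1  regs: r0:Mul1,r1:9,r2:Add1,r3:2,r4:3,r5:4
  c3: issue MUL r5<-Mul2  regs: r0:Mul1,r1:9,r2:Add1,r3:2,r4:3,r5:Mul2
  c4: CDB Add1=14; issue ADD r4<-Add1  regs: r0:Mul1,r1:9,r2:14,r3:2,r4:Add1,r5:Mul2
  c5: stall  regs: r0:Mul1,r1:9,r2:14,r3:2,r4:Add1,r5:Mul2
  c6: CDB Mul1=25; issue MUL r5<-Mul1  regs: r0:25,r1:9,r2:14,r3:2,r4:Add1,r5:Mul1
  c7: CDB Add1=12; issue ADD r2<-Add1  regs: r0:25,r1:9,r2:Add1,r3:2,r4:12,r5:Mul1
  c8: CDB Mul2=8; issue MUL r5<-Mul2  regs: r0:25,r1:9,r2:Add1,r3:2,r4:12,r5:Mul2
  c9: -  regs: r0:25,r1:9,r2:Add1,r3:2,r4:12,r5:Mul2
  c10: CDB Add1=39  regs: r0:25,r1:9,r2:39,r3:2,r4:12,r5:Mul2

STATUS = TAG Mul2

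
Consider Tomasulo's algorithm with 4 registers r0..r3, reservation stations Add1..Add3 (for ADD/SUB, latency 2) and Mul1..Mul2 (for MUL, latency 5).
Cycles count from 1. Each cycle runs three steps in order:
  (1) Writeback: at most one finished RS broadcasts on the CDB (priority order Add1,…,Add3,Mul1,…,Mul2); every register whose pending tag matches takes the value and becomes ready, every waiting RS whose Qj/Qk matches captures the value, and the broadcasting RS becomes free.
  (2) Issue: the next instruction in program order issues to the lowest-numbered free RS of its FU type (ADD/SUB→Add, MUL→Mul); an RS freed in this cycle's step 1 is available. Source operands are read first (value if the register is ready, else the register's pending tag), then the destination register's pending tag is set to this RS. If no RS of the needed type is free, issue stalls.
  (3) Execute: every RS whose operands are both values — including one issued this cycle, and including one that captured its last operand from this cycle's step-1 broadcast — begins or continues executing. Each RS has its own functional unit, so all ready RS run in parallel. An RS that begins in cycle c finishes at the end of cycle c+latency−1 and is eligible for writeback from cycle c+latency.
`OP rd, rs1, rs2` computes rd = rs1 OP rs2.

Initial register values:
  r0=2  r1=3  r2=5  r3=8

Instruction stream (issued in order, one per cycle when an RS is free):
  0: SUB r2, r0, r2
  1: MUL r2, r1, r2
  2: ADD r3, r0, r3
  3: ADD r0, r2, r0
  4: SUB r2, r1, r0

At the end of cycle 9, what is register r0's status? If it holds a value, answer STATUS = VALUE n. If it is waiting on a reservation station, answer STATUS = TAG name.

cycle 1: issue SUB r2<-Add1 // r0:2,r1:3,r2:Add1,r3:8
cycle 2: issue MUL r2<-Mul1 // r0:2,r1:3,r2:Mul1,r3:8
cycle 3: CDB Add1=-3; issue ADD r3<-Add1 // r0:2,r1:3,r2:Mul1,r3:Add1
cycle 4: issue ADD r0<-Add2 // r0:Add2,r1:3,r2:Mul1,r3:Add1
cycle 5: CDB Add1=10; issue SUB r2<-Add1 // r0:Add2,r1:3,r2:Add1,r3:10
cycle 6: - // r0:Add2,r1:3,r2:Add1,r3:10
cycle 7: - // r0:Add2,r1:3,r2:Add1,r3:10
cycle 8: CDB Mul1=-9 // r0:Add2,r1:3,r2:Add1,r3:10
cycle 9: - // r0:Add2,r1:3,r2:Add1,r3:10

STATUS = TAG Add2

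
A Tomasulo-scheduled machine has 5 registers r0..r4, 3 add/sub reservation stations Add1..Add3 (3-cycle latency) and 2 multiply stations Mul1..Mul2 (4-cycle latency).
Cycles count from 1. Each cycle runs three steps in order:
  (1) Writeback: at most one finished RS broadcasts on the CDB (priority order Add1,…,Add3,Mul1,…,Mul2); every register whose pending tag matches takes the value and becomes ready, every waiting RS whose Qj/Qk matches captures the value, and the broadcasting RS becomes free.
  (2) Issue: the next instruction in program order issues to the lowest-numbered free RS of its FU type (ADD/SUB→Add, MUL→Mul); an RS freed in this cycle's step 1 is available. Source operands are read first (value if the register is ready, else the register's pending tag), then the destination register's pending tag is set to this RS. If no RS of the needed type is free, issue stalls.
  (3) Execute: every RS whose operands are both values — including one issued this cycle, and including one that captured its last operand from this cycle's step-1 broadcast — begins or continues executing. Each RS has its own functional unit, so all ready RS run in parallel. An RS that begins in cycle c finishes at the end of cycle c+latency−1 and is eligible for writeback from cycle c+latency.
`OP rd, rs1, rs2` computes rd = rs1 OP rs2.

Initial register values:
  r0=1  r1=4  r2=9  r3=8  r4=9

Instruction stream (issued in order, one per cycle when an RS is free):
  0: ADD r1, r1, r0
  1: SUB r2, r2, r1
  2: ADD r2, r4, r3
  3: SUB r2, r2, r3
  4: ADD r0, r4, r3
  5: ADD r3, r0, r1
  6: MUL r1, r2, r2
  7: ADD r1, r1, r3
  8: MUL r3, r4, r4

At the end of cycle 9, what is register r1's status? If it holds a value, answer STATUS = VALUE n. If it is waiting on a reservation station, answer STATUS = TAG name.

STATUS = TAG Add1

c1: issue ADD r1<-Add1 | r0:1,r1:Add1,r2:9,r3:8,r4:9
c2: issue SUB r2<-Add2 | r0:1,r1:Add1,r2:Add2,r3:8,r4:9
c3: issue ADD r2<-Add3 | r0:1,r1:Add1,r2:Add3,r3:8,r4:9
c4: CDB Add1=5; issue SUB r2<-Add1 | r0:1,r1:5,r2:Add1,r3:8,r4:9
c5: stall | r0:1,r1:5,r2:Add1,r3:8,r4:9
c6: CDB Add3=17; issue ADD r0<-Add3 | r0:Add3,r1:5,r2:Add1,r3:8,r4:9
c7: CDB Add2=4; issue ADD r3<-Add2 | r0:Add3,r1:5,r2:Add1,r3:Add2,r4:9
c8: issue MUL r1<-Mul1 | r0:Add3,r1:Mul1,r2:Add1,r3:Add2,r4:9
c9: CDB Add1=9; issue ADD r1<-Add1 | r0:Add3,r1:Add1,r2:9,r3:Add2,r4:9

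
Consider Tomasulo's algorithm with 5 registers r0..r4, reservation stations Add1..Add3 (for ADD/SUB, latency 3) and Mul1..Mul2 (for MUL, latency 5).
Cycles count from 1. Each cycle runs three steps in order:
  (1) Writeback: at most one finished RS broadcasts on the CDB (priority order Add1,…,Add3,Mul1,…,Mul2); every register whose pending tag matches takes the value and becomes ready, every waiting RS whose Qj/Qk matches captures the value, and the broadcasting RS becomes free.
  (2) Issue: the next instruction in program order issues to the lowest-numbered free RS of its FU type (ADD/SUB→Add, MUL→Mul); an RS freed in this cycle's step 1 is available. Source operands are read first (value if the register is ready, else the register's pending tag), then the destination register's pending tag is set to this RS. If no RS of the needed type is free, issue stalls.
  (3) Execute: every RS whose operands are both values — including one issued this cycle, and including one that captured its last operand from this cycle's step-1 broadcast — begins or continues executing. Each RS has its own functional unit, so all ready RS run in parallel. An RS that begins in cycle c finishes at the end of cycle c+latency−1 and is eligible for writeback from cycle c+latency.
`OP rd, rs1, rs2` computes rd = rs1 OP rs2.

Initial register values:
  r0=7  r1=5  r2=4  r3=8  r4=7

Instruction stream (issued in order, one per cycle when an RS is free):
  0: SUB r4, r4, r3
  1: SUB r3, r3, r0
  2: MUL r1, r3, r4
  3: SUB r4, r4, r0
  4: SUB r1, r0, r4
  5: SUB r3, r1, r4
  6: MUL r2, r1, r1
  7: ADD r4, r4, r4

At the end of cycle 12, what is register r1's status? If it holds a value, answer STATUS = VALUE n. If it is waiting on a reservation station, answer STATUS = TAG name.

c1: issue SUB r4<-Add1 | r0:7,r1:5,r2:4,r3:8,r4:Add1
c2: issue SUB r3<-Add2 | r0:7,r1:5,r2:4,r3:Add2,r4:Add1
c3: issue MUL r1<-Mul1 | r0:7,r1:Mul1,r2:4,r3:Add2,r4:Add1
c4: CDB Add1=-1; issue SUB r4<-Add1 | r0:7,r1:Mul1,r2:4,r3:Add2,r4:Add1
c5: CDB Add2=1; issue SUB r1<-Add2 | r0:7,r1:Add2,r2:4,r3:1,r4:Add1
c6: issue SUB r3<-Add3 | r0:7,r1:Add2,r2:4,r3:Add3,r4:Add1
c7: CDB Add1=-8; issue MUL r2<-Mul2 | r0:7,r1:Add2,r2:Mul2,r3:Add3,r4:-8
c8: issue ADD r4<-Add1 | r0:7,r1:Add2,r2:Mul2,r3:Add3,r4:Add1
c9: - | r0:7,r1:Add2,r2:Mul2,r3:Add3,r4:Add1
c10: CDB Add2=15 | r0:7,r1:15,r2:Mul2,r3:Add3,r4:Add1
c11: CDB Add1=-16 | r0:7,r1:15,r2:Mul2,r3:Add3,r4:-16
c12: CDB Mul1=-1 | r0:7,r1:15,r2:Mul2,r3:Add3,r4:-16

STATUS = VALUE 15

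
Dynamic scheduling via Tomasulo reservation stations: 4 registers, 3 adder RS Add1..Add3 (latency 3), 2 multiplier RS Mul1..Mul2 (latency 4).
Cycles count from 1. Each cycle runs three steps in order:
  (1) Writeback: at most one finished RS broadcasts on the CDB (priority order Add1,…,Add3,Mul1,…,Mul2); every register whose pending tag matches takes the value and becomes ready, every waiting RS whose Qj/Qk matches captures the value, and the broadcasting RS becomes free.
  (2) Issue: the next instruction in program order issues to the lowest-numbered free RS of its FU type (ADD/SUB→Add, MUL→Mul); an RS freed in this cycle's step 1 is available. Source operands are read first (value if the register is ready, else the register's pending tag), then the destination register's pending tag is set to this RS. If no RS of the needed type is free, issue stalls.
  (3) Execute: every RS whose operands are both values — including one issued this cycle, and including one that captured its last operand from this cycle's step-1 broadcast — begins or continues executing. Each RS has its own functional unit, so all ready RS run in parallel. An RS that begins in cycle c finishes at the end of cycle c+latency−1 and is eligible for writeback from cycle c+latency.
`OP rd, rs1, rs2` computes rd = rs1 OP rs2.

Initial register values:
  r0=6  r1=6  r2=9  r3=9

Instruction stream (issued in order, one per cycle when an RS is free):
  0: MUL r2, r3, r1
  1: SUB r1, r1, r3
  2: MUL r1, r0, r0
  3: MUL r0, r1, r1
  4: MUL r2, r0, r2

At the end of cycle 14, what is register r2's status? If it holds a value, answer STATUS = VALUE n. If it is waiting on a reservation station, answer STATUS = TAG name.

STATUS = TAG Mul2

c1: issue MUL r2<-Mul1 | r0:6,r1:6,r2:Mul1,r3:9
c2: issue SUB r1<-Add1 | r0:6,r1:Add1,r2:Mul1,r3:9
c3: issue MUL r1<-Mul2 | r0:6,r1:Mul2,r2:Mul1,r3:9
c4: stall | r0:6,r1:Mul2,r2:Mul1,r3:9
c5: CDB Add1=-3; stall | r0:6,r1:Mul2,r2:Mul1,r3:9
c6: CDB Mul1=54; issue MUL r0<-Mul1 | r0:Mul1,r1:Mul2,r2:54,r3:9
c7: CDB Mul2=36; issue MUL r2<-Mul2 | r0:Mul1,r1:36,r2:Mul2,r3:9
c8: - | r0:Mul1,r1:36,r2:Mul2,r3:9
c9: - | r0:Mul1,r1:36,r2:Mul2,r3:9
c10: - | r0:Mul1,r1:36,r2:Mul2,r3:9
c11: CDB Mul1=1296 | r0:1296,r1:36,r2:Mul2,r3:9
c12: - | r0:1296,r1:36,r2:Mul2,r3:9
c13: - | r0:1296,r1:36,r2:Mul2,r3:9
c14: - | r0:1296,r1:36,r2:Mul2,r3:9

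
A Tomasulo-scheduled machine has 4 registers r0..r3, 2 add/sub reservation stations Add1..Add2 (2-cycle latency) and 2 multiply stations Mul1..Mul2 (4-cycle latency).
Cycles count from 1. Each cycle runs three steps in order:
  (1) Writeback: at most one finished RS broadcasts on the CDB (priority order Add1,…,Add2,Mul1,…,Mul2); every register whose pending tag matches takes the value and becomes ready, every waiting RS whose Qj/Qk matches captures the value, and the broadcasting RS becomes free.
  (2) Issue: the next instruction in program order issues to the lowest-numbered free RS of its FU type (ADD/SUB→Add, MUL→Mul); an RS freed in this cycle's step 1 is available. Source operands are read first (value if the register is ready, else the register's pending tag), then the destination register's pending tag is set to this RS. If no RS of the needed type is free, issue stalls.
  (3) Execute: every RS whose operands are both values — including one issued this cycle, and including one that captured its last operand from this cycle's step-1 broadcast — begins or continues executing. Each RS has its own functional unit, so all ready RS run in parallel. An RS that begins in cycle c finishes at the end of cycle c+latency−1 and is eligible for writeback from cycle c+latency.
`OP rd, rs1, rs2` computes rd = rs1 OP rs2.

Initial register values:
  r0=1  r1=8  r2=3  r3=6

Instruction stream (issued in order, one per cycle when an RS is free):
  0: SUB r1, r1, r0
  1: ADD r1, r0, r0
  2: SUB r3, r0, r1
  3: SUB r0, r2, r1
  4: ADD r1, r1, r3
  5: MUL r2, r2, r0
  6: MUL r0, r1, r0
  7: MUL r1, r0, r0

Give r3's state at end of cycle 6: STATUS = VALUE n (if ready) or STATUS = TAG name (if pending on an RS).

STATUS = VALUE -1

  c1: issue SUB r1<-Add1  regs: r0:1,r1:Add1,r2:3,r3:6
  c2: issue ADD r1<-Add2  regs: r0:1,r1:Add2,r2:3,r3:6
  c3: CDB Add1=7; issue SUB r3<-Add1  regs: r0:1,r1:Add2,r2:3,r3:Add1
  c4: CDB Add2=2; issue SUB r0<-Add2  regs: r0:Add2,r1:2,r2:3,r3:Add1
  c5: stall  regs: r0:Add2,r1:2,r2:3,r3:Add1
  c6: CDB Add1=-1; issue ADD r1<-Add1  regs: r0:Add2,r1:Add1,r2:3,r3:-1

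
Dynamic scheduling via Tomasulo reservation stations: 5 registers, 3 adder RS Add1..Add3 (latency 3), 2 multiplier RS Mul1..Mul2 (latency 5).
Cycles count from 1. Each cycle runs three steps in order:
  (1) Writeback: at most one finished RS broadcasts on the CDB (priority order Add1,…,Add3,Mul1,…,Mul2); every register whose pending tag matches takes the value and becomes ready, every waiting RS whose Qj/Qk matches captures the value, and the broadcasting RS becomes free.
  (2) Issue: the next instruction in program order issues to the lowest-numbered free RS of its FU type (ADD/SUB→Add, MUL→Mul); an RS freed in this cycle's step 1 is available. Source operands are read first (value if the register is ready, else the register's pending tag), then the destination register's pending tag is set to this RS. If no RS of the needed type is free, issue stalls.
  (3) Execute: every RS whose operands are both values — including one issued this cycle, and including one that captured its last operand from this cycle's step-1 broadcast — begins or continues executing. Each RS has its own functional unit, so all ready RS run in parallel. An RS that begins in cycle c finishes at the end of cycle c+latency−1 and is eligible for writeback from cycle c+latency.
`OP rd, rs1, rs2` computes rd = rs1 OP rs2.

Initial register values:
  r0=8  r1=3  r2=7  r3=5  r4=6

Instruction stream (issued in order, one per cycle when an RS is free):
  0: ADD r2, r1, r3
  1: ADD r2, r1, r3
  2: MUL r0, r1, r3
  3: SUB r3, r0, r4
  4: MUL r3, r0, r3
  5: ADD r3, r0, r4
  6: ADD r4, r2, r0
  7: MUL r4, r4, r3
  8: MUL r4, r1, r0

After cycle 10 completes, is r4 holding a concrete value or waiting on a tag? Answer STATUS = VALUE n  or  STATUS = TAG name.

STATUS = TAG Mul1

cycle 1: issue ADD r2<-Add1 // r0:8,r1:3,r2:Add1,r3:5,r4:6
cycle 2: issue ADD r2<-Add2 // r0:8,r1:3,r2:Add2,r3:5,r4:6
cycle 3: issue MUL r0<-Mul1 // r0:Mul1,r1:3,r2:Add2,r3:5,r4:6
cycle 4: CDB Add1=8; issue SUB r3<-Add1 // r0:Mul1,r1:3,r2:Add2,r3:Add1,r4:6
cycle 5: CDB Add2=8; issue MUL r3<-Mul2 // r0:Mul1,r1:3,r2:8,r3:Mul2,r4:6
cycle 6: issue ADD r3<-Add2 // r0:Mul1,r1:3,r2:8,r3:Add2,r4:6
cycle 7: issue ADD r4<-Add3 // r0:Mul1,r1:3,r2:8,r3:Add2,r4:Add3
cycle 8: CDB Mul1=15; issue MUL r4<-Mul1 // r0:15,r1:3,r2:8,r3:Add2,r4:Mul1
cycle 9: stall // r0:15,r1:3,r2:8,r3:Add2,r4:Mul1
cycle 10: stall // r0:15,r1:3,r2:8,r3:Add2,r4:Mul1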